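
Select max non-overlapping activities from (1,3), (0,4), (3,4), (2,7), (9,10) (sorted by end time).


Greedy: pick earliest-ending, then skip overlaps.
Selected (3 activities): [(1, 3), (3, 4), (9, 10)]


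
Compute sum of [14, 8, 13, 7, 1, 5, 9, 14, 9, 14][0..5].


Prefix sums: [0, 14, 22, 35, 42, 43, 48, 57, 71, 80, 94]
Sum[0..5] = prefix[6] - prefix[0] = 48 - 0 = 48


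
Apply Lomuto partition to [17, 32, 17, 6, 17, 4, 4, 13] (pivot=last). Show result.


Elements <= 13 go left of pivot.
Result: [6, 4, 4, 13, 17, 32, 17, 17], pivot at index 3


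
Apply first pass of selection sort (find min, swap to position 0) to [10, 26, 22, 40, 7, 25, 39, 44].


After one pass: [7, 26, 22, 40, 10, 25, 39, 44]


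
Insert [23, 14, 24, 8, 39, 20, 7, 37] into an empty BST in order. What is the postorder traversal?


Root = 23; build tree by BST insertion.
Postorder traversal: [7, 8, 20, 14, 37, 39, 24, 23]


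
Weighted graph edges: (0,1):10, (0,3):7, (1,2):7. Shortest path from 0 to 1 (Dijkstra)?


Dijkstra from 0:
Distances: {0: 0, 1: 10, 2: 17, 3: 7}
Shortest distance to 1 = 10, path = [0, 1]


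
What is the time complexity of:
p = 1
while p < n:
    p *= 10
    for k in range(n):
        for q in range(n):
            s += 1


Per nesting level: O(log n) * O(n) * O(n) = O(n^2 log n)
Complexity: O(n^2 log n)


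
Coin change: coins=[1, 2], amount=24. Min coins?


dp[0]=0; dp[i]=1+min(dp[i-c] for c in coins)
...dp[19]=10, dp[20]=10, dp[21]=11, dp[22]=11, dp[23]=12, dp[24]=12
Minimum coins for 24 = 12


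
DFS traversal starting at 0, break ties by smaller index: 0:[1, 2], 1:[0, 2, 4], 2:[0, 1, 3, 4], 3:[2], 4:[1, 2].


DFS stack-based: start with [0]
Visit order: [0, 1, 2, 3, 4]


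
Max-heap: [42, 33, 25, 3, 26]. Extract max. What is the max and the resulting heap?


Max = 42
Replace root with last, heapify down
Resulting heap: [33, 26, 25, 3]


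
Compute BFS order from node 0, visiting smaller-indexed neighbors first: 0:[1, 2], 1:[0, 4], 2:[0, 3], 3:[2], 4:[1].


BFS queue: start with [0]
Visit order: [0, 1, 2, 4, 3]


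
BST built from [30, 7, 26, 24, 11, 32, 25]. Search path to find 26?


BST root = 30
Search for 26: compare at each node
Path: [30, 7, 26]


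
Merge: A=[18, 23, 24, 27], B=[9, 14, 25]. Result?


Compare heads, take smaller each step.
Merged: [9, 14, 18, 23, 24, 25, 27]


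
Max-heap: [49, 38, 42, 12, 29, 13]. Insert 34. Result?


Append 34: [49, 38, 42, 12, 29, 13, 34]
Bubble up: no swaps needed
Result: [49, 38, 42, 12, 29, 13, 34]


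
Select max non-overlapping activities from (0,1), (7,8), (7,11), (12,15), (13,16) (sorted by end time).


Greedy: pick earliest-ending, then skip overlaps.
Selected (3 activities): [(0, 1), (7, 8), (12, 15)]


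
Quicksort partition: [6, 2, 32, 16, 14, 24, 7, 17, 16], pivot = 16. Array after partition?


Elements <= 16 go left of pivot.
Result: [6, 2, 16, 14, 7, 16, 32, 17, 24], pivot at index 5


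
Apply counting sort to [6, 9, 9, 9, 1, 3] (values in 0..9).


Count array: [0, 1, 0, 1, 0, 0, 1, 0, 0, 3]
Reconstruct: [1, 3, 6, 9, 9, 9]


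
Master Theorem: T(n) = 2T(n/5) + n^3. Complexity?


a=2, b=5, c=3. log_5(2)=0.431 < c=3. Case 3: O(n^c) = O(n^3)
Complexity: O(n^3)


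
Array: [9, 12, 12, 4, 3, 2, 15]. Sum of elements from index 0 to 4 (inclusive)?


Prefix sums: [0, 9, 21, 33, 37, 40, 42, 57]
Sum[0..4] = prefix[5] - prefix[0] = 40 - 0 = 40


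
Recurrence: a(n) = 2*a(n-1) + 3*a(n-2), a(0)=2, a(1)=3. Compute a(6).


Build bottom-up:
...a(4)=102, a(5)=303, a(6)=2*303+3*102=912


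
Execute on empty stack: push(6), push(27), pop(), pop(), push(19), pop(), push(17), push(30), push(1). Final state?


push(6) -> [6]
push(27) -> [6, 27]
pop() returns 27 -> [6]
pop() returns 6 -> []
push(19) -> [19]
pop() returns 19 -> []
push(17) -> [17]
push(30) -> [17, 30]
push(1) -> [17, 30, 1]
Final stack (bottom to top): [17, 30, 1]


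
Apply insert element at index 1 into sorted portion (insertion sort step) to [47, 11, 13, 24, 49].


After one pass: [11, 47, 13, 24, 49]


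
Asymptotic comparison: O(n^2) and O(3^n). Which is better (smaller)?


quadratic grows slower than exponential (base 3)
O(n^2) is asymptotically smaller; O(3^n) grows faster


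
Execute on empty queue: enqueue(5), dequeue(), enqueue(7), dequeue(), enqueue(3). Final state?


enqueue(5) -> [5]
dequeue() returns 5 -> []
enqueue(7) -> [7]
dequeue() returns 7 -> []
enqueue(3) -> [3]
Final queue (front to back): [3]


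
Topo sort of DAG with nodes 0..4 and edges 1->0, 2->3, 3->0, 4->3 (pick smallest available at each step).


Kahn's algorithm, process smallest node first
Order: [1, 2, 4, 3, 0]


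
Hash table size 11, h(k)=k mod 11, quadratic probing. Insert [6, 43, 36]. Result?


Insertions: 6->slot 6; 43->slot 10; 36->slot 3
Table: [None, None, None, 36, None, None, 6, None, None, None, 43]


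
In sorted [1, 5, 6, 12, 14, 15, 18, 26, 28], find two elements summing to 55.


Two pointers: lo=0, hi=8
No pair sums to 55


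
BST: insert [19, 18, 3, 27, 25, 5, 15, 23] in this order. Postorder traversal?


Root = 19; build tree by BST insertion.
Postorder traversal: [15, 5, 3, 18, 23, 25, 27, 19]


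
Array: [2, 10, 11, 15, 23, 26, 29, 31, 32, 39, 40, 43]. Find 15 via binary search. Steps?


Search for 15:
[0,11] mid=5 arr[5]=26
[0,4] mid=2 arr[2]=11
[3,4] mid=3 arr[3]=15
Total: 3 comparisons


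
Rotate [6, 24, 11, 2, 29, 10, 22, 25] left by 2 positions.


Left rotate by 2: [11, 2, 29, 10, 22, 25, 6, 24]


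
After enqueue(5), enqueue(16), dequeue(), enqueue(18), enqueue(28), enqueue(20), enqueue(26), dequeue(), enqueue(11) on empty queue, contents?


enqueue(5) -> [5]
enqueue(16) -> [5, 16]
dequeue() returns 5 -> [16]
enqueue(18) -> [16, 18]
enqueue(28) -> [16, 18, 28]
enqueue(20) -> [16, 18, 28, 20]
enqueue(26) -> [16, 18, 28, 20, 26]
dequeue() returns 16 -> [18, 28, 20, 26]
enqueue(11) -> [18, 28, 20, 26, 11]
Final queue (front to back): [18, 28, 20, 26, 11]


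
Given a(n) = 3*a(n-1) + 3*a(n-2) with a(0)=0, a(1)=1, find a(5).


Build bottom-up:
...a(3)=12, a(4)=45, a(5)=3*45+3*12=171


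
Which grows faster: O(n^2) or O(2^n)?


quadratic grows slower than exponential
O(n^2) is asymptotically smaller; O(2^n) grows faster


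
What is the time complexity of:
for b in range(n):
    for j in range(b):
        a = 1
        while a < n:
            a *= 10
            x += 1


Per nesting level: O(n) * O(n) [triangular over b] * O(log n) = O(n^2 log n)
Complexity: O(n^2 log n)


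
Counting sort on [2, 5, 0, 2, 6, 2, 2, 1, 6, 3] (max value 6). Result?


Count array: [1, 1, 4, 1, 0, 1, 2]
Reconstruct: [0, 1, 2, 2, 2, 2, 3, 5, 6, 6]


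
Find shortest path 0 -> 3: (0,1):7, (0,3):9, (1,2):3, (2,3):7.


Dijkstra from 0:
Distances: {0: 0, 1: 7, 2: 10, 3: 9}
Shortest distance to 3 = 9, path = [0, 3]


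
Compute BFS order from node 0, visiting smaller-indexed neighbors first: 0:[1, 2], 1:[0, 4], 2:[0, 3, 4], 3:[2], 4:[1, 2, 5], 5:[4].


BFS queue: start with [0]
Visit order: [0, 1, 2, 4, 3, 5]


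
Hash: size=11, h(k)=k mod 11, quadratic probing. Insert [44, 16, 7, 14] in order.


Insertions: 44->slot 0; 16->slot 5; 7->slot 7; 14->slot 3
Table: [44, None, None, 14, None, 16, None, 7, None, None, None]


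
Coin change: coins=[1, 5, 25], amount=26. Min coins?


dp[0]=0; dp[i]=1+min(dp[i-c] for c in coins)
...dp[21]=5, dp[22]=6, dp[23]=7, dp[24]=8, dp[25]=1, dp[26]=2
Minimum coins for 26 = 2


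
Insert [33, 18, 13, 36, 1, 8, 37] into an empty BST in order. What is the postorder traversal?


Root = 33; build tree by BST insertion.
Postorder traversal: [8, 1, 13, 18, 37, 36, 33]


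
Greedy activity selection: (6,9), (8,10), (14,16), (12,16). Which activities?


Greedy: pick earliest-ending, then skip overlaps.
Selected (2 activities): [(6, 9), (14, 16)]


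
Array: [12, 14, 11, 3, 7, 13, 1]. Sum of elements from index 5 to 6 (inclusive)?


Prefix sums: [0, 12, 26, 37, 40, 47, 60, 61]
Sum[5..6] = prefix[7] - prefix[5] = 61 - 47 = 14


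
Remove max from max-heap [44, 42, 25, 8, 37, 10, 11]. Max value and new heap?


Max = 44
Replace root with last, heapify down
Resulting heap: [42, 37, 25, 8, 11, 10]


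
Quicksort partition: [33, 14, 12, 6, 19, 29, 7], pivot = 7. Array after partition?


Elements <= 7 go left of pivot.
Result: [6, 7, 12, 33, 19, 29, 14], pivot at index 1


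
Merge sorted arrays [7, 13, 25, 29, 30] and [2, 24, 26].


Compare heads, take smaller each step.
Merged: [2, 7, 13, 24, 25, 26, 29, 30]


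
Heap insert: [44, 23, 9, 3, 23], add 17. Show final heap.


Append 17: [44, 23, 9, 3, 23, 17]
Bubble up: swap idx 5(17) with idx 2(9)
Result: [44, 23, 17, 3, 23, 9]


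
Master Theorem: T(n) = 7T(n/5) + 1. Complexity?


a=7, b=5, c=0. log_5(7)=1.209 > c=0. Case 1: O(n^log_b(a)) = O(n^1.209)
Complexity: O(n^1.209)


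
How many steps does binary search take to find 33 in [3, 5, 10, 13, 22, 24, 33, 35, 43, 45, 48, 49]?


Search for 33:
[0,11] mid=5 arr[5]=24
[6,11] mid=8 arr[8]=43
[6,7] mid=6 arr[6]=33
Total: 3 comparisons


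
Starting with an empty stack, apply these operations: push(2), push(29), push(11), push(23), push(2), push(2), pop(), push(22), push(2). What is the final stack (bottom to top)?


push(2) -> [2]
push(29) -> [2, 29]
push(11) -> [2, 29, 11]
push(23) -> [2, 29, 11, 23]
push(2) -> [2, 29, 11, 23, 2]
push(2) -> [2, 29, 11, 23, 2, 2]
pop() returns 2 -> [2, 29, 11, 23, 2]
push(22) -> [2, 29, 11, 23, 2, 22]
push(2) -> [2, 29, 11, 23, 2, 22, 2]
Final stack (bottom to top): [2, 29, 11, 23, 2, 22, 2]


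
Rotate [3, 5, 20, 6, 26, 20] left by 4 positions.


Left rotate by 4: [26, 20, 3, 5, 20, 6]


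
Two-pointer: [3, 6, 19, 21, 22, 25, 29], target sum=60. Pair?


Two pointers: lo=0, hi=6
No pair sums to 60


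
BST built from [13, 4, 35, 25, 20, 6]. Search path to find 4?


BST root = 13
Search for 4: compare at each node
Path: [13, 4]


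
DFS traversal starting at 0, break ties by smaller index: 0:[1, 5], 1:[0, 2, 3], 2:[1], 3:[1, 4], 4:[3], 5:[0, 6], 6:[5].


DFS stack-based: start with [0]
Visit order: [0, 1, 2, 3, 4, 5, 6]


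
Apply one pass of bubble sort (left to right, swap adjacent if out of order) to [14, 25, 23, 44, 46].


After one pass: [14, 23, 25, 44, 46]


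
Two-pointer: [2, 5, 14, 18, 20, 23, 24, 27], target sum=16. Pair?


Two pointers: lo=0, hi=7
Found pair: (2, 14) summing to 16


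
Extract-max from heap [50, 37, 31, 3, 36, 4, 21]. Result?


Max = 50
Replace root with last, heapify down
Resulting heap: [37, 36, 31, 3, 21, 4]


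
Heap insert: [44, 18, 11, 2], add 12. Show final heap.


Append 12: [44, 18, 11, 2, 12]
Bubble up: no swaps needed
Result: [44, 18, 11, 2, 12]


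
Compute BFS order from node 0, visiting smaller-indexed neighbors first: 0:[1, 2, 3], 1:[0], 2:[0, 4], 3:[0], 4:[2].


BFS queue: start with [0]
Visit order: [0, 1, 2, 3, 4]


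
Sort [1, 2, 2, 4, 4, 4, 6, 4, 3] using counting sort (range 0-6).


Count array: [0, 1, 2, 1, 4, 0, 1]
Reconstruct: [1, 2, 2, 3, 4, 4, 4, 4, 6]


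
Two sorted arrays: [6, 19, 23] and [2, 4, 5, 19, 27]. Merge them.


Compare heads, take smaller each step.
Merged: [2, 4, 5, 6, 19, 19, 23, 27]


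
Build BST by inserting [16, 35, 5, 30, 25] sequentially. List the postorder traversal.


Root = 16; build tree by BST insertion.
Postorder traversal: [5, 25, 30, 35, 16]


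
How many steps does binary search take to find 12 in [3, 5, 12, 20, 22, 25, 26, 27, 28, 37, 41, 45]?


Search for 12:
[0,11] mid=5 arr[5]=25
[0,4] mid=2 arr[2]=12
Total: 2 comparisons


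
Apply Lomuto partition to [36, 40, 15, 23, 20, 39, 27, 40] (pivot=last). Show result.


Elements <= 40 go left of pivot.
Result: [36, 40, 15, 23, 20, 39, 27, 40], pivot at index 7


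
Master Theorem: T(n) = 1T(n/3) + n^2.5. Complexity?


a=1, b=3, c=2.5. log_3(1)=0 < c=2.5. Case 3: O(n^c) = O(n^2.500)
Complexity: O(n^2.500)


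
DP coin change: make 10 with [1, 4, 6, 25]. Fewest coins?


dp[0]=0; dp[i]=1+min(dp[i-c] for c in coins)
...dp[5]=2, dp[6]=1, dp[7]=2, dp[8]=2, dp[9]=3, dp[10]=2
Minimum coins for 10 = 2


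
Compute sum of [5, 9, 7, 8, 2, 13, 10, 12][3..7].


Prefix sums: [0, 5, 14, 21, 29, 31, 44, 54, 66]
Sum[3..7] = prefix[8] - prefix[3] = 66 - 21 = 45


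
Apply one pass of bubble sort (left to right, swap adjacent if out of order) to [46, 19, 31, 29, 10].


After one pass: [19, 31, 29, 10, 46]


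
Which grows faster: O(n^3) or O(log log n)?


double-logarithmic grows slower than cubic
O(log log n) is asymptotically smaller; O(n^3) grows faster


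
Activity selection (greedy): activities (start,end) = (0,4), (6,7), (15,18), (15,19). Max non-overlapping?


Greedy: pick earliest-ending, then skip overlaps.
Selected (3 activities): [(0, 4), (6, 7), (15, 18)]


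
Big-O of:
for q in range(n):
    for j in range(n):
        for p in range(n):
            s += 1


Per nesting level: O(n) * O(n) * O(n) = O(n^3)
Complexity: O(n^3)


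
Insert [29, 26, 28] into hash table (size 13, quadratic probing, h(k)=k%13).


Insertions: 29->slot 3; 26->slot 0; 28->slot 2
Table: [26, None, 28, 29, None, None, None, None, None, None, None, None, None]


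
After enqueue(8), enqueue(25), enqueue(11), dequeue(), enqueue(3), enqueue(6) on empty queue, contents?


enqueue(8) -> [8]
enqueue(25) -> [8, 25]
enqueue(11) -> [8, 25, 11]
dequeue() returns 8 -> [25, 11]
enqueue(3) -> [25, 11, 3]
enqueue(6) -> [25, 11, 3, 6]
Final queue (front to back): [25, 11, 3, 6]


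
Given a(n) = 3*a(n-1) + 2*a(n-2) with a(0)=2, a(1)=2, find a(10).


Build bottom-up:
...a(8)=19610, a(9)=69842, a(10)=3*69842+2*19610=248746


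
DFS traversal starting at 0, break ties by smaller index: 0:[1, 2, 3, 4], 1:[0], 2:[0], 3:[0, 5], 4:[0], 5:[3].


DFS stack-based: start with [0]
Visit order: [0, 1, 2, 3, 5, 4]


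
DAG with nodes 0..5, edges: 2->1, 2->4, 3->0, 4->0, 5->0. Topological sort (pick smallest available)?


Kahn's algorithm, process smallest node first
Order: [2, 1, 3, 4, 5, 0]


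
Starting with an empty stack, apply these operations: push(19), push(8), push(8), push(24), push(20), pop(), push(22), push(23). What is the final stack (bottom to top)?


push(19) -> [19]
push(8) -> [19, 8]
push(8) -> [19, 8, 8]
push(24) -> [19, 8, 8, 24]
push(20) -> [19, 8, 8, 24, 20]
pop() returns 20 -> [19, 8, 8, 24]
push(22) -> [19, 8, 8, 24, 22]
push(23) -> [19, 8, 8, 24, 22, 23]
Final stack (bottom to top): [19, 8, 8, 24, 22, 23]


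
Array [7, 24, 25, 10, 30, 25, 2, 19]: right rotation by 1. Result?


Right rotate by 1: [19, 7, 24, 25, 10, 30, 25, 2]


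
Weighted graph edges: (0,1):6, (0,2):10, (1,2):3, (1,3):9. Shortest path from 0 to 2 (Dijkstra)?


Dijkstra from 0:
Distances: {0: 0, 1: 6, 2: 9, 3: 15}
Shortest distance to 2 = 9, path = [0, 1, 2]


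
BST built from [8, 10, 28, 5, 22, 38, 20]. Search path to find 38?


BST root = 8
Search for 38: compare at each node
Path: [8, 10, 28, 38]


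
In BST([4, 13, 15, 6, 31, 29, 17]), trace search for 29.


BST root = 4
Search for 29: compare at each node
Path: [4, 13, 15, 31, 29]


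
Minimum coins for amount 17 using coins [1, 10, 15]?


dp[0]=0; dp[i]=1+min(dp[i-c] for c in coins)
...dp[12]=3, dp[13]=4, dp[14]=5, dp[15]=1, dp[16]=2, dp[17]=3
Minimum coins for 17 = 3


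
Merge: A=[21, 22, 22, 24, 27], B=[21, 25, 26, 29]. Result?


Compare heads, take smaller each step.
Merged: [21, 21, 22, 22, 24, 25, 26, 27, 29]


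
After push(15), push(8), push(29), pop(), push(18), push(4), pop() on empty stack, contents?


push(15) -> [15]
push(8) -> [15, 8]
push(29) -> [15, 8, 29]
pop() returns 29 -> [15, 8]
push(18) -> [15, 8, 18]
push(4) -> [15, 8, 18, 4]
pop() returns 4 -> [15, 8, 18]
Final stack (bottom to top): [15, 8, 18]


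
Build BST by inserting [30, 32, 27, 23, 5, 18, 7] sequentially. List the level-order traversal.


Root = 30; build tree by BST insertion.
Level-Order traversal: [30, 27, 32, 23, 5, 18, 7]


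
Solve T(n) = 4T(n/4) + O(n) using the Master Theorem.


a=4, b=4, c=1. log_4(4)=1 = c=1. Case 2: O(n^c log n) = O(n log n)
Complexity: O(n log n)


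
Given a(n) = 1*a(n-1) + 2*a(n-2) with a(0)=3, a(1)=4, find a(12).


Build bottom-up:
...a(10)=2390, a(11)=4778, a(12)=1*4778+2*2390=9558


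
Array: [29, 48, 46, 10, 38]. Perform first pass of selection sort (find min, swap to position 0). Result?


After one pass: [10, 48, 46, 29, 38]


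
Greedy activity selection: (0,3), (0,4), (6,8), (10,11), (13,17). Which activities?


Greedy: pick earliest-ending, then skip overlaps.
Selected (4 activities): [(0, 3), (6, 8), (10, 11), (13, 17)]


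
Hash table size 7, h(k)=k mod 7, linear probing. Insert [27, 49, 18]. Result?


Insertions: 27->slot 6; 49->slot 0; 18->slot 4
Table: [49, None, None, None, 18, None, 27]


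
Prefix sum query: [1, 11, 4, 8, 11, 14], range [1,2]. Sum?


Prefix sums: [0, 1, 12, 16, 24, 35, 49]
Sum[1..2] = prefix[3] - prefix[1] = 16 - 1 = 15


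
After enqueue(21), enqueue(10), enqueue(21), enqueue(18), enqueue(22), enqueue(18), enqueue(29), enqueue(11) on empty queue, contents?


enqueue(21) -> [21]
enqueue(10) -> [21, 10]
enqueue(21) -> [21, 10, 21]
enqueue(18) -> [21, 10, 21, 18]
enqueue(22) -> [21, 10, 21, 18, 22]
enqueue(18) -> [21, 10, 21, 18, 22, 18]
enqueue(29) -> [21, 10, 21, 18, 22, 18, 29]
enqueue(11) -> [21, 10, 21, 18, 22, 18, 29, 11]
Final queue (front to back): [21, 10, 21, 18, 22, 18, 29, 11]


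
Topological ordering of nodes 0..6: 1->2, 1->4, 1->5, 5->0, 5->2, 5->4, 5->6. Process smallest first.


Kahn's algorithm, process smallest node first
Order: [1, 3, 5, 0, 2, 4, 6]


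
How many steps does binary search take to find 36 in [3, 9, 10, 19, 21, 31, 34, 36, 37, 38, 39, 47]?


Search for 36:
[0,11] mid=5 arr[5]=31
[6,11] mid=8 arr[8]=37
[6,7] mid=6 arr[6]=34
[7,7] mid=7 arr[7]=36
Total: 4 comparisons


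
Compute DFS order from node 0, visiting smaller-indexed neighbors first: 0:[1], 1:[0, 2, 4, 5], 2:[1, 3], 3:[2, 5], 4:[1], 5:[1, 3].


DFS stack-based: start with [0]
Visit order: [0, 1, 2, 3, 5, 4]


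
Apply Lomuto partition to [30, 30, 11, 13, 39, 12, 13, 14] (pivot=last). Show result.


Elements <= 14 go left of pivot.
Result: [11, 13, 12, 13, 14, 30, 30, 39], pivot at index 4


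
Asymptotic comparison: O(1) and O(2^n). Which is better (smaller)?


constant grows slower than exponential
O(1) is asymptotically smaller; O(2^n) grows faster


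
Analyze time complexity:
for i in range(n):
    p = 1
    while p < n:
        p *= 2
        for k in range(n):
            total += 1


Per nesting level: O(n) * O(log n) * O(n) = O(n^2 log n)
Complexity: O(n^2 log n)


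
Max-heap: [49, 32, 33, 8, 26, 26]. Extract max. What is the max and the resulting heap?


Max = 49
Replace root with last, heapify down
Resulting heap: [33, 32, 26, 8, 26]


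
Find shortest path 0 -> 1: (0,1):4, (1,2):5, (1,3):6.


Dijkstra from 0:
Distances: {0: 0, 1: 4, 2: 9, 3: 10}
Shortest distance to 1 = 4, path = [0, 1]


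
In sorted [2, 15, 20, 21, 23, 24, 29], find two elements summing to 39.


Two pointers: lo=0, hi=6
Found pair: (15, 24) summing to 39


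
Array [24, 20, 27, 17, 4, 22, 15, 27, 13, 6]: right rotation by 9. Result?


Right rotate by 9: [20, 27, 17, 4, 22, 15, 27, 13, 6, 24]


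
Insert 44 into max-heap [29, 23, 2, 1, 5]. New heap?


Append 44: [29, 23, 2, 1, 5, 44]
Bubble up: swap idx 5(44) with idx 2(2); swap idx 2(44) with idx 0(29)
Result: [44, 23, 29, 1, 5, 2]


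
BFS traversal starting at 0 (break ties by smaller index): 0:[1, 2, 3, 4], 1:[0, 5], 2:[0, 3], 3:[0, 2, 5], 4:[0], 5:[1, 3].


BFS queue: start with [0]
Visit order: [0, 1, 2, 3, 4, 5]


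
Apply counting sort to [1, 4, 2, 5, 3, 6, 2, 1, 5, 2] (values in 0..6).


Count array: [0, 2, 3, 1, 1, 2, 1]
Reconstruct: [1, 1, 2, 2, 2, 3, 4, 5, 5, 6]


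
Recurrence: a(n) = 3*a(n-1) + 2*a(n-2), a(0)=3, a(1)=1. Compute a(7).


Build bottom-up:
...a(5)=373, a(6)=1329, a(7)=3*1329+2*373=4733


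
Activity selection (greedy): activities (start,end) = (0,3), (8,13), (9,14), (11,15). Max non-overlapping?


Greedy: pick earliest-ending, then skip overlaps.
Selected (2 activities): [(0, 3), (8, 13)]


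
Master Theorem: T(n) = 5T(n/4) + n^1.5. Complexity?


a=5, b=4, c=1.5. log_4(5)=1.161 < c=1.5. Case 3: O(n^c) = O(n^1.500)
Complexity: O(n^1.500)


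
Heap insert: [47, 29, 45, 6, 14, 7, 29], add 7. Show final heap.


Append 7: [47, 29, 45, 6, 14, 7, 29, 7]
Bubble up: swap idx 7(7) with idx 3(6)
Result: [47, 29, 45, 7, 14, 7, 29, 6]


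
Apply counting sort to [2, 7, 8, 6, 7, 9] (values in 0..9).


Count array: [0, 0, 1, 0, 0, 0, 1, 2, 1, 1]
Reconstruct: [2, 6, 7, 7, 8, 9]


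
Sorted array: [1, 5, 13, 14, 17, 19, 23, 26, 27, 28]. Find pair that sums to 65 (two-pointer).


Two pointers: lo=0, hi=9
No pair sums to 65


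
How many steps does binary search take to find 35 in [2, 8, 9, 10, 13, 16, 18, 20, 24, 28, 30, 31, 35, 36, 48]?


Search for 35:
[0,14] mid=7 arr[7]=20
[8,14] mid=11 arr[11]=31
[12,14] mid=13 arr[13]=36
[12,12] mid=12 arr[12]=35
Total: 4 comparisons


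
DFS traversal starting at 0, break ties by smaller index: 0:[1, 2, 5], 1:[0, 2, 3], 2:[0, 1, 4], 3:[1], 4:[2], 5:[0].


DFS stack-based: start with [0]
Visit order: [0, 1, 2, 4, 3, 5]


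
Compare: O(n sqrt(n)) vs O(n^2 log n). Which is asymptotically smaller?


n^1.5 grows slower than n^2 log n
O(n sqrt(n)) is asymptotically smaller; O(n^2 log n) grows faster


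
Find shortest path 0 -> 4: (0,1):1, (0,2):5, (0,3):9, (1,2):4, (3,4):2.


Dijkstra from 0:
Distances: {0: 0, 1: 1, 2: 5, 3: 9, 4: 11}
Shortest distance to 4 = 11, path = [0, 3, 4]


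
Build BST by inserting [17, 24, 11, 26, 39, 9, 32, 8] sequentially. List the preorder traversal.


Root = 17; build tree by BST insertion.
Preorder traversal: [17, 11, 9, 8, 24, 26, 39, 32]


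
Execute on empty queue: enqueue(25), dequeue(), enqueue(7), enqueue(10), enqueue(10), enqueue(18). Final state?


enqueue(25) -> [25]
dequeue() returns 25 -> []
enqueue(7) -> [7]
enqueue(10) -> [7, 10]
enqueue(10) -> [7, 10, 10]
enqueue(18) -> [7, 10, 10, 18]
Final queue (front to back): [7, 10, 10, 18]


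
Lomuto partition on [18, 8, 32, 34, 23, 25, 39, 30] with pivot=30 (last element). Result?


Elements <= 30 go left of pivot.
Result: [18, 8, 23, 25, 30, 34, 39, 32], pivot at index 4


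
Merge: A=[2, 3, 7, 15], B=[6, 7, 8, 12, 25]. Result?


Compare heads, take smaller each step.
Merged: [2, 3, 6, 7, 7, 8, 12, 15, 25]


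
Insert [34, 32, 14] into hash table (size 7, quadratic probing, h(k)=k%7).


Insertions: 34->slot 6; 32->slot 4; 14->slot 0
Table: [14, None, None, None, 32, None, 34]


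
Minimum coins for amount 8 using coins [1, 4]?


dp[0]=0; dp[i]=1+min(dp[i-c] for c in coins)
...dp[3]=3, dp[4]=1, dp[5]=2, dp[6]=3, dp[7]=4, dp[8]=2
Minimum coins for 8 = 2


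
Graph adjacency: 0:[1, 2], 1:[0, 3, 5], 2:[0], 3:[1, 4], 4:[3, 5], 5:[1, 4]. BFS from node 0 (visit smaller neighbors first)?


BFS queue: start with [0]
Visit order: [0, 1, 2, 3, 5, 4]


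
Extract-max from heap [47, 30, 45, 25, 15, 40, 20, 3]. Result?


Max = 47
Replace root with last, heapify down
Resulting heap: [45, 30, 40, 25, 15, 3, 20]


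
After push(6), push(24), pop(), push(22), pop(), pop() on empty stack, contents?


push(6) -> [6]
push(24) -> [6, 24]
pop() returns 24 -> [6]
push(22) -> [6, 22]
pop() returns 22 -> [6]
pop() returns 6 -> []
Final stack (bottom to top): []


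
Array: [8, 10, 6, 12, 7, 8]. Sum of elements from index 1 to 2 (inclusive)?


Prefix sums: [0, 8, 18, 24, 36, 43, 51]
Sum[1..2] = prefix[3] - prefix[1] = 24 - 8 = 16


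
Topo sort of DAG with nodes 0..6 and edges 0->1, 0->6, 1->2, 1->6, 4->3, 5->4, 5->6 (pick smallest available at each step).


Kahn's algorithm, process smallest node first
Order: [0, 1, 2, 5, 4, 3, 6]


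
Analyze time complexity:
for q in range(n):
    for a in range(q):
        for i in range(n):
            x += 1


Per nesting level: O(n) * O(n) [triangular over q] * O(n) = O(n^3)
Complexity: O(n^3)


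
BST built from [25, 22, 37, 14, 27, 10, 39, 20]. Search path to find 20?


BST root = 25
Search for 20: compare at each node
Path: [25, 22, 14, 20]


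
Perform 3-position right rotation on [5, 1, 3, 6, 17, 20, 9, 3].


Right rotate by 3: [20, 9, 3, 5, 1, 3, 6, 17]


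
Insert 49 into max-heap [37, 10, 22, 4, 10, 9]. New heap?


Append 49: [37, 10, 22, 4, 10, 9, 49]
Bubble up: swap idx 6(49) with idx 2(22); swap idx 2(49) with idx 0(37)
Result: [49, 10, 37, 4, 10, 9, 22]


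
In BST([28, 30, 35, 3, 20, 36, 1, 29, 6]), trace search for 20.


BST root = 28
Search for 20: compare at each node
Path: [28, 3, 20]


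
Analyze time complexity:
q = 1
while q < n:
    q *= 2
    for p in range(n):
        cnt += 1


Per nesting level: O(log n) * O(n) = O(n log n)
Complexity: O(n log n)


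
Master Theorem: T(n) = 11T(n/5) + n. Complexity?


a=11, b=5, c=1. log_5(11)=1.490 > c=1. Case 1: O(n^log_b(a)) = O(n^1.490)
Complexity: O(n^1.490)


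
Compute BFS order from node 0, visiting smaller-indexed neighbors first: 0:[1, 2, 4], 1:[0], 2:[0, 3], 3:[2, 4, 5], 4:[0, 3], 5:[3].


BFS queue: start with [0]
Visit order: [0, 1, 2, 4, 3, 5]


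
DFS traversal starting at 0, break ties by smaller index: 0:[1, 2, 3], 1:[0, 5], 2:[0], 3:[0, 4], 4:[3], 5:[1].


DFS stack-based: start with [0]
Visit order: [0, 1, 5, 2, 3, 4]


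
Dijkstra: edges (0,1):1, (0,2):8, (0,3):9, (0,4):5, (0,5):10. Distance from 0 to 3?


Dijkstra from 0:
Distances: {0: 0, 1: 1, 2: 8, 3: 9, 4: 5, 5: 10}
Shortest distance to 3 = 9, path = [0, 3]


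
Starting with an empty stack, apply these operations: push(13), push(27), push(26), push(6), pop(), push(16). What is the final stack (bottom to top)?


push(13) -> [13]
push(27) -> [13, 27]
push(26) -> [13, 27, 26]
push(6) -> [13, 27, 26, 6]
pop() returns 6 -> [13, 27, 26]
push(16) -> [13, 27, 26, 16]
Final stack (bottom to top): [13, 27, 26, 16]


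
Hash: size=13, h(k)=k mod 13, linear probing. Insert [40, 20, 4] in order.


Insertions: 40->slot 1; 20->slot 7; 4->slot 4
Table: [None, 40, None, None, 4, None, None, 20, None, None, None, None, None]


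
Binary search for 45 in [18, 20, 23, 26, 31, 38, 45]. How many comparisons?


Search for 45:
[0,6] mid=3 arr[3]=26
[4,6] mid=5 arr[5]=38
[6,6] mid=6 arr[6]=45
Total: 3 comparisons


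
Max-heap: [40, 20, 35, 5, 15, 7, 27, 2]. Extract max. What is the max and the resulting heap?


Max = 40
Replace root with last, heapify down
Resulting heap: [35, 20, 27, 5, 15, 7, 2]


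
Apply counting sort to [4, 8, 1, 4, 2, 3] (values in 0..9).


Count array: [0, 1, 1, 1, 2, 0, 0, 0, 1, 0]
Reconstruct: [1, 2, 3, 4, 4, 8]


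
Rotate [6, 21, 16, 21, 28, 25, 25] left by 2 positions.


Left rotate by 2: [16, 21, 28, 25, 25, 6, 21]


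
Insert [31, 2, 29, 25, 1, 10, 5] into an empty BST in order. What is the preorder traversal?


Root = 31; build tree by BST insertion.
Preorder traversal: [31, 2, 1, 29, 25, 10, 5]


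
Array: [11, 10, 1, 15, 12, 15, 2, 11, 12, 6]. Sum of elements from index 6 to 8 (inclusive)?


Prefix sums: [0, 11, 21, 22, 37, 49, 64, 66, 77, 89, 95]
Sum[6..8] = prefix[9] - prefix[6] = 89 - 64 = 25


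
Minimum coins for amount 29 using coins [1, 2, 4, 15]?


dp[0]=0; dp[i]=1+min(dp[i-c] for c in coins)
...dp[24]=4, dp[25]=4, dp[26]=5, dp[27]=4, dp[28]=5, dp[29]=5
Minimum coins for 29 = 5


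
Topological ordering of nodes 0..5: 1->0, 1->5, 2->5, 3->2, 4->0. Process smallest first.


Kahn's algorithm, process smallest node first
Order: [1, 3, 2, 4, 0, 5]


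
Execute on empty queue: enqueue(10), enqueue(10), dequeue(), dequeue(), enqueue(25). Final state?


enqueue(10) -> [10]
enqueue(10) -> [10, 10]
dequeue() returns 10 -> [10]
dequeue() returns 10 -> []
enqueue(25) -> [25]
Final queue (front to back): [25]


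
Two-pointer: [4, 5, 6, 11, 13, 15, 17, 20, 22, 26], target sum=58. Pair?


Two pointers: lo=0, hi=9
No pair sums to 58


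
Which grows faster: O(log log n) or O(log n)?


double-logarithmic grows slower than logarithmic
O(log log n) is asymptotically smaller; O(log n) grows faster


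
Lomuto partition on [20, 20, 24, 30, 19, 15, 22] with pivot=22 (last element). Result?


Elements <= 22 go left of pivot.
Result: [20, 20, 19, 15, 22, 30, 24], pivot at index 4


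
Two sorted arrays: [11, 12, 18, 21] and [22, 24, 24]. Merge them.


Compare heads, take smaller each step.
Merged: [11, 12, 18, 21, 22, 24, 24]


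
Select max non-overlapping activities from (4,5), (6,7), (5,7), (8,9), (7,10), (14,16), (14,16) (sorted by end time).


Greedy: pick earliest-ending, then skip overlaps.
Selected (4 activities): [(4, 5), (6, 7), (8, 9), (14, 16)]


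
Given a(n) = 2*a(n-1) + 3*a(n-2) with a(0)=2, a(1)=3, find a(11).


Build bottom-up:
...a(9)=24603, a(10)=73812, a(11)=2*73812+3*24603=221433


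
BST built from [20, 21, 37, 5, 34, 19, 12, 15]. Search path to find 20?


BST root = 20
Search for 20: compare at each node
Path: [20]


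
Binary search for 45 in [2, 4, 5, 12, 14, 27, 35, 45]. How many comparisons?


Search for 45:
[0,7] mid=3 arr[3]=12
[4,7] mid=5 arr[5]=27
[6,7] mid=6 arr[6]=35
[7,7] mid=7 arr[7]=45
Total: 4 comparisons


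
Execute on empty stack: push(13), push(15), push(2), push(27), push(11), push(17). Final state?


push(13) -> [13]
push(15) -> [13, 15]
push(2) -> [13, 15, 2]
push(27) -> [13, 15, 2, 27]
push(11) -> [13, 15, 2, 27, 11]
push(17) -> [13, 15, 2, 27, 11, 17]
Final stack (bottom to top): [13, 15, 2, 27, 11, 17]


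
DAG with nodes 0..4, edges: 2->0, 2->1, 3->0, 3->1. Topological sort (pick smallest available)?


Kahn's algorithm, process smallest node first
Order: [2, 3, 0, 1, 4]


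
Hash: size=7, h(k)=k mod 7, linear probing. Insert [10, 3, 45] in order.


Insertions: 10->slot 3; 3->slot 4; 45->slot 5
Table: [None, None, None, 10, 3, 45, None]


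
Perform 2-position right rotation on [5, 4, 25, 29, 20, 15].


Right rotate by 2: [20, 15, 5, 4, 25, 29]


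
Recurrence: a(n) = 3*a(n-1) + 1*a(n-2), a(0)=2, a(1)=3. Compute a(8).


Build bottom-up:
...a(6)=1298, a(7)=4287, a(8)=3*4287+1*1298=14159


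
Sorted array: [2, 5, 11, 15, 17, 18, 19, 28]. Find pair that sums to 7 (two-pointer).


Two pointers: lo=0, hi=7
Found pair: (2, 5) summing to 7


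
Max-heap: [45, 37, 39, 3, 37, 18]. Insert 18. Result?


Append 18: [45, 37, 39, 3, 37, 18, 18]
Bubble up: no swaps needed
Result: [45, 37, 39, 3, 37, 18, 18]


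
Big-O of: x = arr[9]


Analysis: constant-time operation, no loop
Complexity: O(1)


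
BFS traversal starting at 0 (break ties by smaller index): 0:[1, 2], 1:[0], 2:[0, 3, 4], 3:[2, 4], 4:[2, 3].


BFS queue: start with [0]
Visit order: [0, 1, 2, 3, 4]


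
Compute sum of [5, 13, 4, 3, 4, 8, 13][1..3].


Prefix sums: [0, 5, 18, 22, 25, 29, 37, 50]
Sum[1..3] = prefix[4] - prefix[1] = 25 - 5 = 20


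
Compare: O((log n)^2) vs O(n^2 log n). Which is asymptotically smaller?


polylogarithmic grows slower than n^2 log n
O((log n)^2) is asymptotically smaller; O(n^2 log n) grows faster


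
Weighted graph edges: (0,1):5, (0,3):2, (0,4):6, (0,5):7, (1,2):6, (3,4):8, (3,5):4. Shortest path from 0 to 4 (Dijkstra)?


Dijkstra from 0:
Distances: {0: 0, 1: 5, 2: 11, 3: 2, 4: 6, 5: 6}
Shortest distance to 4 = 6, path = [0, 4]


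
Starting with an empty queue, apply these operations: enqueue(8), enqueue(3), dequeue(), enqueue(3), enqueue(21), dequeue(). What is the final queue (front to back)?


enqueue(8) -> [8]
enqueue(3) -> [8, 3]
dequeue() returns 8 -> [3]
enqueue(3) -> [3, 3]
enqueue(21) -> [3, 3, 21]
dequeue() returns 3 -> [3, 21]
Final queue (front to back): [3, 21]


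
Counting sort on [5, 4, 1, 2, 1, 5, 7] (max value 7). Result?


Count array: [0, 2, 1, 0, 1, 2, 0, 1]
Reconstruct: [1, 1, 2, 4, 5, 5, 7]


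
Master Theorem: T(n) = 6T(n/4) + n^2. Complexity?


a=6, b=4, c=2. log_4(6)=1.292 < c=2. Case 3: O(n^c) = O(n^2)
Complexity: O(n^2)


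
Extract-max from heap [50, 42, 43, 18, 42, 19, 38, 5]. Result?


Max = 50
Replace root with last, heapify down
Resulting heap: [43, 42, 38, 18, 42, 19, 5]


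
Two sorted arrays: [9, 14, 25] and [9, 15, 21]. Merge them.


Compare heads, take smaller each step.
Merged: [9, 9, 14, 15, 21, 25]


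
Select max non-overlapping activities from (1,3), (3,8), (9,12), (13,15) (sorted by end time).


Greedy: pick earliest-ending, then skip overlaps.
Selected (4 activities): [(1, 3), (3, 8), (9, 12), (13, 15)]


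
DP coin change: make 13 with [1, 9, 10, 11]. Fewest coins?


dp[0]=0; dp[i]=1+min(dp[i-c] for c in coins)
...dp[8]=8, dp[9]=1, dp[10]=1, dp[11]=1, dp[12]=2, dp[13]=3
Minimum coins for 13 = 3


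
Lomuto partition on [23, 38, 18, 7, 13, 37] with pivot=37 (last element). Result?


Elements <= 37 go left of pivot.
Result: [23, 18, 7, 13, 37, 38], pivot at index 4


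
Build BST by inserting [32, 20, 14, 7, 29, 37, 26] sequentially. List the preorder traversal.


Root = 32; build tree by BST insertion.
Preorder traversal: [32, 20, 14, 7, 29, 26, 37]


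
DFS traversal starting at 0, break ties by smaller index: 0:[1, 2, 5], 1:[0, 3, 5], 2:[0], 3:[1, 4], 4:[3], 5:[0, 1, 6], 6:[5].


DFS stack-based: start with [0]
Visit order: [0, 1, 3, 4, 5, 6, 2]


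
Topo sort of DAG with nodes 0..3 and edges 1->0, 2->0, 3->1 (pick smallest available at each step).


Kahn's algorithm, process smallest node first
Order: [2, 3, 1, 0]


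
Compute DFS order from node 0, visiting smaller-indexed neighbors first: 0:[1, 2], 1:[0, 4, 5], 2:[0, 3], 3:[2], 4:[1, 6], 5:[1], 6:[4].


DFS stack-based: start with [0]
Visit order: [0, 1, 4, 6, 5, 2, 3]


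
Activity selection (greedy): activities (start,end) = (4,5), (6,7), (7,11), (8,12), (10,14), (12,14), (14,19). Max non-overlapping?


Greedy: pick earliest-ending, then skip overlaps.
Selected (5 activities): [(4, 5), (6, 7), (7, 11), (12, 14), (14, 19)]


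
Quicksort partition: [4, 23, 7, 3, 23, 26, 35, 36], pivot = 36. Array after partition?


Elements <= 36 go left of pivot.
Result: [4, 23, 7, 3, 23, 26, 35, 36], pivot at index 7


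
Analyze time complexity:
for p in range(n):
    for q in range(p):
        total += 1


Per nesting level: O(n) * O(n) [triangular over p] = O(n^2)
Complexity: O(n^2)


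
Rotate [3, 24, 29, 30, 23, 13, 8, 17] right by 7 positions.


Right rotate by 7: [24, 29, 30, 23, 13, 8, 17, 3]


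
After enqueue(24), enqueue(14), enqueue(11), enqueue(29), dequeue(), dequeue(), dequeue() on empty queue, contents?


enqueue(24) -> [24]
enqueue(14) -> [24, 14]
enqueue(11) -> [24, 14, 11]
enqueue(29) -> [24, 14, 11, 29]
dequeue() returns 24 -> [14, 11, 29]
dequeue() returns 14 -> [11, 29]
dequeue() returns 11 -> [29]
Final queue (front to back): [29]


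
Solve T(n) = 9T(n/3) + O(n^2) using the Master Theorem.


a=9, b=3, c=2. log_3(9)=2 = c=2. Case 2: O(n^c log n) = O(n^2 log n)
Complexity: O(n^2 log n)


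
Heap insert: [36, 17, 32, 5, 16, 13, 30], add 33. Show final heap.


Append 33: [36, 17, 32, 5, 16, 13, 30, 33]
Bubble up: swap idx 7(33) with idx 3(5); swap idx 3(33) with idx 1(17)
Result: [36, 33, 32, 17, 16, 13, 30, 5]


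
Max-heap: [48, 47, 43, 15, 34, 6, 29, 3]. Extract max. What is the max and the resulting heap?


Max = 48
Replace root with last, heapify down
Resulting heap: [47, 34, 43, 15, 3, 6, 29]


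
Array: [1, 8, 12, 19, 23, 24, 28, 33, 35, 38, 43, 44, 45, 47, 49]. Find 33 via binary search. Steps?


Search for 33:
[0,14] mid=7 arr[7]=33
Total: 1 comparisons


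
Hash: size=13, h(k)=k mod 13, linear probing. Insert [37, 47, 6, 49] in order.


Insertions: 37->slot 11; 47->slot 8; 6->slot 6; 49->slot 10
Table: [None, None, None, None, None, None, 6, None, 47, None, 49, 37, None]


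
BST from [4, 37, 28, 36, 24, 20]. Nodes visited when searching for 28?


BST root = 4
Search for 28: compare at each node
Path: [4, 37, 28]


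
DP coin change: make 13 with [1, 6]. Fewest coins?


dp[0]=0; dp[i]=1+min(dp[i-c] for c in coins)
...dp[8]=3, dp[9]=4, dp[10]=5, dp[11]=6, dp[12]=2, dp[13]=3
Minimum coins for 13 = 3


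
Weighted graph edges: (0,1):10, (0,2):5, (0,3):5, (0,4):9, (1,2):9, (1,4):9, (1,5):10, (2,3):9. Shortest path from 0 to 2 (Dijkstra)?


Dijkstra from 0:
Distances: {0: 0, 1: 10, 2: 5, 3: 5, 4: 9, 5: 20}
Shortest distance to 2 = 5, path = [0, 2]


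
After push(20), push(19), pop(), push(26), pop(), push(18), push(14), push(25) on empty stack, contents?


push(20) -> [20]
push(19) -> [20, 19]
pop() returns 19 -> [20]
push(26) -> [20, 26]
pop() returns 26 -> [20]
push(18) -> [20, 18]
push(14) -> [20, 18, 14]
push(25) -> [20, 18, 14, 25]
Final stack (bottom to top): [20, 18, 14, 25]


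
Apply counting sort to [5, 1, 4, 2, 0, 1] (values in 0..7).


Count array: [1, 2, 1, 0, 1, 1, 0, 0]
Reconstruct: [0, 1, 1, 2, 4, 5]


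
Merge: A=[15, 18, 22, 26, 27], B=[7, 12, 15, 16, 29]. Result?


Compare heads, take smaller each step.
Merged: [7, 12, 15, 15, 16, 18, 22, 26, 27, 29]


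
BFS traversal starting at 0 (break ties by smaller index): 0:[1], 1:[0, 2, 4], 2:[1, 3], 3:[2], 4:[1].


BFS queue: start with [0]
Visit order: [0, 1, 2, 4, 3]


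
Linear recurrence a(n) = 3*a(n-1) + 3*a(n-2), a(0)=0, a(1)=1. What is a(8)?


Build bottom-up:
...a(6)=648, a(7)=2457, a(8)=3*2457+3*648=9315


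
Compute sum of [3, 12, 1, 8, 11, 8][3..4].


Prefix sums: [0, 3, 15, 16, 24, 35, 43]
Sum[3..4] = prefix[5] - prefix[3] = 35 - 16 = 19


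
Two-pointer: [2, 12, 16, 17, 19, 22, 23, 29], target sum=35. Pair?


Two pointers: lo=0, hi=7
Found pair: (12, 23) summing to 35


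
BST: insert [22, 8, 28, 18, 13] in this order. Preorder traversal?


Root = 22; build tree by BST insertion.
Preorder traversal: [22, 8, 18, 13, 28]


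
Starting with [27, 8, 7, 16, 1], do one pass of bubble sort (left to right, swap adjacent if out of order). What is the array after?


After one pass: [8, 7, 16, 1, 27]


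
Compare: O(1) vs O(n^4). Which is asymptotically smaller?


constant grows slower than quartic
O(1) is asymptotically smaller; O(n^4) grows faster


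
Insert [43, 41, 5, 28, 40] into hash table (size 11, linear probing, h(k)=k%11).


Insertions: 43->slot 10; 41->slot 8; 5->slot 5; 28->slot 6; 40->slot 7
Table: [None, None, None, None, None, 5, 28, 40, 41, None, 43]


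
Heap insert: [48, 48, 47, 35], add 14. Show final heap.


Append 14: [48, 48, 47, 35, 14]
Bubble up: no swaps needed
Result: [48, 48, 47, 35, 14]


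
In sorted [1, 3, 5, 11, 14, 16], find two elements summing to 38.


Two pointers: lo=0, hi=5
No pair sums to 38


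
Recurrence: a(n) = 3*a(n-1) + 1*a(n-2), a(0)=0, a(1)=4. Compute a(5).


Build bottom-up:
...a(3)=40, a(4)=132, a(5)=3*132+1*40=436


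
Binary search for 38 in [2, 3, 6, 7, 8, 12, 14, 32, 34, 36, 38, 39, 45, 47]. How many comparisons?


Search for 38:
[0,13] mid=6 arr[6]=14
[7,13] mid=10 arr[10]=38
Total: 2 comparisons


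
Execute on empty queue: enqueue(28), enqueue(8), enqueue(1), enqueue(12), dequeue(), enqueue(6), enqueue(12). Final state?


enqueue(28) -> [28]
enqueue(8) -> [28, 8]
enqueue(1) -> [28, 8, 1]
enqueue(12) -> [28, 8, 1, 12]
dequeue() returns 28 -> [8, 1, 12]
enqueue(6) -> [8, 1, 12, 6]
enqueue(12) -> [8, 1, 12, 6, 12]
Final queue (front to back): [8, 1, 12, 6, 12]
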